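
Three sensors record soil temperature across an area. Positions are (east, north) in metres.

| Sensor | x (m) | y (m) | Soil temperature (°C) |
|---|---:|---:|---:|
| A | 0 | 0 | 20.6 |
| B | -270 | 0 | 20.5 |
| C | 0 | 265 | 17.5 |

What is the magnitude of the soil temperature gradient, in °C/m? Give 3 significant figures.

∂T/∂x = (20.5 − 20.6) / (-270 − 0) = +0.0003704
∂T/∂y = (17.5 − 20.6) / (265 − 0) = -0.01170
|∇f| = √(0.0003704² + -0.01170²) = 0.01171 °C/m

0.0117 °C/m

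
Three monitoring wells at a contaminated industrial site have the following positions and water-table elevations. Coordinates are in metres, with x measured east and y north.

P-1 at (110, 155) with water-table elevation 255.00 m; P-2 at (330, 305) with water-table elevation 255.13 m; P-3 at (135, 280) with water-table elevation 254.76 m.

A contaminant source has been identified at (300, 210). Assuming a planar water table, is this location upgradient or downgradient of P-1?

upgradient

Differences from P-1: to P-2 (Δx, Δy, Δh) = (220, 150, +0.13); to P-3 = (25, 125, -0.24).
Determinant of the coordinate differences = 220·125 − 25·150 = 23750.
∂h/∂x = [(+0.13)·125 − (-0.24)·150] / 23750 = +0.002200
∂h/∂y = [220·(-0.24) − 25·(+0.13)] / 23750 = -0.002360
Head at (300, 210) = 255.00 + (+0.002200)·(190) + (-0.002360)·(55) = 255.29 m.
That is higher than the 255.00 m at P-1, so the point is upgradient.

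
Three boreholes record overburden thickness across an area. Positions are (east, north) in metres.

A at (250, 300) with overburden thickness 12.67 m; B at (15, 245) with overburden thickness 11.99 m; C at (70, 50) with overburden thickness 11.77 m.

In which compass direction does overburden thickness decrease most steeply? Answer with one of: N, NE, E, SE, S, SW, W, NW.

Taking A as reference: B−A = (-235, -55, -0.68); C−A = (-180, -250, -0.90).
Solve a·Δx + b·Δy = Δd: det = (-235)·(-250) − (-180)·(-55) = 48850.
∂d/∂x = [(-0.68)·(-250) − (-0.90)·(-55)] / 48850 = +0.002467
∂d/∂y = [(-235)·(-0.90) − (-180)·(-0.68)] / 48850 = +0.001824
Steepest decrease is along −∇f = (-0.002467 E, -0.001824 N) → southwest.

SW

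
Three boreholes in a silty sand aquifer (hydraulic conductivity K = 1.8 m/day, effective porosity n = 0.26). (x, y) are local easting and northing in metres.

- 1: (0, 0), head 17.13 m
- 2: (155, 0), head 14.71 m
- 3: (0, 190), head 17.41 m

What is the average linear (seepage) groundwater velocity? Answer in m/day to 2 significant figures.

∂h/∂x = (14.71 − 17.13) / (155 − 0) = -0.01561
∂h/∂y = (17.41 − 17.13) / (190 − 0) = +0.001474
|∇h| = √(-0.01561² + 0.001474²) = 0.01568
Seepage velocity v = K·i/n = 1.8 × 0.01568 / 0.26 = 0.1086 m/day.

0.11 m/day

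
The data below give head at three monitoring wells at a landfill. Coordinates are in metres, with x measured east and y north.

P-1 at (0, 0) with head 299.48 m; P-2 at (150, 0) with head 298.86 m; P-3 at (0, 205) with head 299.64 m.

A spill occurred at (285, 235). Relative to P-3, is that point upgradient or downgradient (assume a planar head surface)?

∂h/∂x = (298.86 − 299.48) / (150 − 0) = -0.004133
∂h/∂y = (299.64 − 299.48) / (205 − 0) = +0.0007805
Head at (285, 235) = 299.48 + (-0.004133)·(285) + (+0.0007805)·(235) = 298.49 m.
That is lower than the 299.64 m at P-3, so the point is downgradient.

downgradient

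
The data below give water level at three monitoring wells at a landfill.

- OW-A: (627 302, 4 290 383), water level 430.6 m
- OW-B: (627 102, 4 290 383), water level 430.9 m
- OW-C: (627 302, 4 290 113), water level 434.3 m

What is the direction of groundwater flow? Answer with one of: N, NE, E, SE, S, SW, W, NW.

N

∂h/∂x = (430.9 − 430.6) / (627102 − 627302) = -0.001500
∂h/∂y = (434.3 − 430.6) / (4290113 − 4290383) = -0.01370
Flow = −∇h = (+0.001500 east, +0.01370 north), which points north.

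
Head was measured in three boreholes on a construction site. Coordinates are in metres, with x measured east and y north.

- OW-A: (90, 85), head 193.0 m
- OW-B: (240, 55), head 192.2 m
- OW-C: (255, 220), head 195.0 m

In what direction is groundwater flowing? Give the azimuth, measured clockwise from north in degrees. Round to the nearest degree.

174°

With h = a·x + b·y + c and OW-A as origin, the differences give:
  150·a + (-30)·b = -0.8
  165·a + 135·b = +2.0
Eliminate b (×135 and ×(-30), subtract): 25200·a = -48.00 → a = ∂h/∂x = -0.001905
Back-substitute: b = ∂h/∂y = +0.01714.
Flow direction (−∇h) has components (+0.001905 E, -0.01714 N).
Azimuth = atan2(E, N) = atan2(+0.001905, -0.01714) = 173.7° ≈ 174°.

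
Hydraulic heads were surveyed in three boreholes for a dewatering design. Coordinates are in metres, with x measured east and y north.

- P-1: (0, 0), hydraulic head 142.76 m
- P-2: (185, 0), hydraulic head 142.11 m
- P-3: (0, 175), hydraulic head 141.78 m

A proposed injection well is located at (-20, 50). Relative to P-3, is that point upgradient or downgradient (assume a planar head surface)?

∂h/∂x = (142.11 − 142.76) / (185 − 0) = -0.003514
∂h/∂y = (141.78 − 142.76) / (175 − 0) = -0.005600
Head at (-20, 50) = 142.76 + (-0.003514)·(-20) + (-0.005600)·(50) = 142.55 m.
That is higher than the 141.78 m at P-3, so the point is upgradient.

upgradient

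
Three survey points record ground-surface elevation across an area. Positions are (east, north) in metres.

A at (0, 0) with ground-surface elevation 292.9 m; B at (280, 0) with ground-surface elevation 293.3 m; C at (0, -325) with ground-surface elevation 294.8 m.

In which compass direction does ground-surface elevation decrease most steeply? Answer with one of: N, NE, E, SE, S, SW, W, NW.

∂z/∂x = (293.3 − 292.9) / (280 − 0) = +0.001429
∂z/∂y = (294.8 − 292.9) / (-325 − 0) = -0.005846
Steepest decrease is along −∇f = (-0.001429 E, +0.005846 N) → north.

N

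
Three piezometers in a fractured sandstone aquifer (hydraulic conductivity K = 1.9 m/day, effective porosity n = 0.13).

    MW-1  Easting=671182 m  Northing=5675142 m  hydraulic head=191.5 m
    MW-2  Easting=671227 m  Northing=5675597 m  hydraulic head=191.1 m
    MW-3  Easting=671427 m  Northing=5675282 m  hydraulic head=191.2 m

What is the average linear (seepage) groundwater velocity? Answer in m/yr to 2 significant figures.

5.9 m/yr

Three-point gradient (reference MW-1): Δ to MW-2 = (45, 455, -0.4), Δ to MW-3 = (245, 140, -0.3).
∂h/∂x = -0.0007654, ∂h/∂y = -0.0008034 (det = -105175).
|∇h| = √(-0.0007654² + -0.0008034²) = 0.00111
Seepage velocity v = K·i/n = 1.9 × 0.00111 / 0.13 = 0.01622 m/day = 5.924 m/yr.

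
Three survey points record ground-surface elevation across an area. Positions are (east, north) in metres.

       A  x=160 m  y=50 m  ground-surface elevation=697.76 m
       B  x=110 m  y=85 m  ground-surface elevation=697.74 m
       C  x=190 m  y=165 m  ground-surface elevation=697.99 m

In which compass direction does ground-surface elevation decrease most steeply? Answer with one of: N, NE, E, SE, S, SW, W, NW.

Three-point gradient (reference A): Δ to B = (-50, 35, -0.02), Δ to C = (30, 115, +0.23).
∂z/∂x = +0.001522, ∂z/∂y = +0.001603 (det = -6800).
Steepest decrease is along −∇f = (-0.001522 E, -0.001603 N) → southwest.

SW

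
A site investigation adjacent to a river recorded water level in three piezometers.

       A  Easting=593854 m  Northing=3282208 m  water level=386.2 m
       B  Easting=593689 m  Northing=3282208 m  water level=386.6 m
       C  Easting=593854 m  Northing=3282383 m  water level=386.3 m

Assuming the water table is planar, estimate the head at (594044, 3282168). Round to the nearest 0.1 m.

∂h/∂x = (386.6 − 386.2) / (593689 − 593854) = -0.002424
∂h/∂y = (386.3 − 386.2) / (3282383 − 3282208) = +0.0005714
h(594044, 3282168) = 386.2 + (-0.002424)·(190) + (+0.0005714)·(-40) = 386.2 -0.461 -0.023 = 385.717 m.

385.7 m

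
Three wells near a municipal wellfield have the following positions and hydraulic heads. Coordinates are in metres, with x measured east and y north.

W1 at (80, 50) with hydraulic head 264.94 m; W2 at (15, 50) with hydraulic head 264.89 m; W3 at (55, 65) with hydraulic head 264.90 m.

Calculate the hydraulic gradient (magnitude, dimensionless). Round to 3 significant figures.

0.00158

With h = a·x + b·y + c and W1 as origin, the differences give:
  (-65)·a + 0·b = -0.05
  (-25)·a + 15·b = -0.04
Eliminate b (×15 and ×0, subtract): -975·a = -0.750 → a = ∂h/∂x = +0.0007692
Back-substitute: b = ∂h/∂y = -0.001385.
|∇h| = √(0.0007692² + -0.001385²) = 0.001584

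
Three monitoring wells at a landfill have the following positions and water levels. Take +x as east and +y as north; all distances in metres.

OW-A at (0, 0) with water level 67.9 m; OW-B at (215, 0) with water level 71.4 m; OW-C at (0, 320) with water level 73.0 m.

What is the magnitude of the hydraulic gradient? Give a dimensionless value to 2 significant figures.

∂h/∂x = (71.4 − 67.9) / (215 − 0) = +0.01628
∂h/∂y = (73.0 − 67.9) / (320 − 0) = +0.01594
|∇h| = √(0.01628² + 0.01594²) = 0.02278

0.023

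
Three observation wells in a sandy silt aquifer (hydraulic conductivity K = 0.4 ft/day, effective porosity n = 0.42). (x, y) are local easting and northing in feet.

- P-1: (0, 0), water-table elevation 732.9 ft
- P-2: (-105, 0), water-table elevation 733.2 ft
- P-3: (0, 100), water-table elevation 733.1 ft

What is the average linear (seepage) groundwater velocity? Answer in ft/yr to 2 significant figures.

1.2 ft/yr

∂h/∂x = (733.2 − 732.9) / (-105 − 0) = -0.002857
∂h/∂y = (733.1 − 732.9) / (100 − 0) = +0.002000
|∇h| = √(-0.002857² + 0.002000²) = 0.003487
Seepage velocity v = K·i/n = 0.4 × 0.003487 / 0.42 = 0.003321 ft/day = 1.213 ft/yr.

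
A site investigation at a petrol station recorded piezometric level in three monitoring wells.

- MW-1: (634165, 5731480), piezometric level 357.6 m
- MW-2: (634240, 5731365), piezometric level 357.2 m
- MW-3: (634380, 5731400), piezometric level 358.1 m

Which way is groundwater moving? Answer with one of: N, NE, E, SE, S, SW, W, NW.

SW

Differences from MW-1: to MW-2 (Δx, Δy, Δh) = (75, -115, -0.4); to MW-3 = (215, -80, +0.5).
Solve a·Δx + b·Δy = Δh: det = 75·(-80) − 215·(-115) = 18725.
∂h/∂x = [(-0.4)·(-80) − (+0.5)·(-115)] / 18725 = +0.004780
∂h/∂y = [75·(+0.5) − 215·(-0.4)] / 18725 = +0.006595
Flow = −∇h = (-0.004780 east, -0.006595 north), which points southwest.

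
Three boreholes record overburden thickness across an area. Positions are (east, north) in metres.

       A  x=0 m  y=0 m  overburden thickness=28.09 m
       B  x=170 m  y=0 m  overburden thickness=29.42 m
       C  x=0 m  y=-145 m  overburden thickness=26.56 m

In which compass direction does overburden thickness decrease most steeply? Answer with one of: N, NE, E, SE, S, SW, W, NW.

SW

∂d/∂x = (29.42 − 28.09) / (170 − 0) = +0.007824
∂d/∂y = (26.56 − 28.09) / (-145 − 0) = +0.01055
Steepest decrease is along −∇f = (-0.007824 E, -0.01055 N) → southwest.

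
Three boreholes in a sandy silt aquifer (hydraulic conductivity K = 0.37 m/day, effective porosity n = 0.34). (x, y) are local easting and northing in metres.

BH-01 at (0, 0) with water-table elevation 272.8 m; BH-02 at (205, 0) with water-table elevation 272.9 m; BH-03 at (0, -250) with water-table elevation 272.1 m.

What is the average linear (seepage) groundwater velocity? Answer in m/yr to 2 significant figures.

1.1 m/yr

∂h/∂x = (272.9 − 272.8) / (205 − 0) = +0.0004878
∂h/∂y = (272.1 − 272.8) / (-250 − 0) = +0.002800
|∇h| = √(0.0004878² + 0.002800²) = 0.002842
Seepage velocity v = K·i/n = 0.37 × 0.002842 / 0.34 = 0.003093 m/day = 1.13 m/yr.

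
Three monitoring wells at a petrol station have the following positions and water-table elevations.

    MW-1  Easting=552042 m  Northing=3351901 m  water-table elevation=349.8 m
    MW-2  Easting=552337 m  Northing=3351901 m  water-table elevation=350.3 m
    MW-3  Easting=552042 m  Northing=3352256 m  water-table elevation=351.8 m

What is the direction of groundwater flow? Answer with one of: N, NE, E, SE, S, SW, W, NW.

S

∂h/∂x = (350.3 − 349.8) / (552337 − 552042) = +0.001695
∂h/∂y = (351.8 − 349.8) / (3352256 − 3351901) = +0.005634
Flow = −∇h = (-0.001695 east, -0.005634 north), which points south.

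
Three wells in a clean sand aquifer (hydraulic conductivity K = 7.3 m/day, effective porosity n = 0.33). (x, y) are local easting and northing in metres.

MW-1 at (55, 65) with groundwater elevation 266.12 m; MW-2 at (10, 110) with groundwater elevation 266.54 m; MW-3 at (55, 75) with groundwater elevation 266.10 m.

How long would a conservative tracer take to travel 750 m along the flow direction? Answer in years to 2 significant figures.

8.1 years

With h = a·x + b·y + c and MW-1 as origin, the differences give:
  (-45)·a + 45·b = +0.42
  0·a + 10·b = -0.02
Eliminate b (×10 and ×45, subtract): -450·a = 5.100 → a = ∂h/∂x = -0.01133
Back-substitute: b = ∂h/∂y = -0.002000.
|∇h| = √(-0.01133² + -0.002000²) = 0.01151
Seepage velocity v = K·i/n = 7.3 × 0.01151 / 0.33 = 0.2546 m/day.
t = 750 / 0.2546 = 2946 days = 8.07 years.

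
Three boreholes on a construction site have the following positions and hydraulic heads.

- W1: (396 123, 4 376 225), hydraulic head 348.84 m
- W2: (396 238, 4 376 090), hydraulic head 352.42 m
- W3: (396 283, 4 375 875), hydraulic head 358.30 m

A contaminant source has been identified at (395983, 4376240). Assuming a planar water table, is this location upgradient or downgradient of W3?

downgradient

Three-point gradient (reference W1): Δ to W2 = (115, -135, +3.58), Δ to W3 = (160, -350, +9.46).
∂h/∂x = -0.001292, ∂h/∂y = -0.02762 (det = -18650).
Head at (395983, 4376240) = 348.84 + (-0.001292)·(-140) + (-0.02762)·(15) = 348.61 m.
That is lower than the 358.30 m at W3, so the point is downgradient.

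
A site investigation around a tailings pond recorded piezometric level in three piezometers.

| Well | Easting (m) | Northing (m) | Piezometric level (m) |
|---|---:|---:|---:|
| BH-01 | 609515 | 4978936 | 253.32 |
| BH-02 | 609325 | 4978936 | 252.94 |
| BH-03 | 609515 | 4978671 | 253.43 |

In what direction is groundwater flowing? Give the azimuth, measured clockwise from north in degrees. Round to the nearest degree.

∂h/∂x = (252.94 − 253.32) / (609325 − 609515) = +0.002000
∂h/∂y = (253.43 − 253.32) / (4978671 − 4978936) = -0.0004151
Flow direction (−∇h) has components (-0.002000 E, +0.0004151 N).
Azimuth = atan2(E, N) = atan2(-0.002000, +0.0004151) = 281.7° ≈ 282°.

282°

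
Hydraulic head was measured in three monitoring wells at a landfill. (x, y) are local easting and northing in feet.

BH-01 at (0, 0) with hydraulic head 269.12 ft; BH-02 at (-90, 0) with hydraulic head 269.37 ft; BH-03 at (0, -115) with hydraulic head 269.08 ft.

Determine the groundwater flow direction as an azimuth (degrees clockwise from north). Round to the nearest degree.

∂h/∂x = (269.37 − 269.12) / (-90 − 0) = -0.002778
∂h/∂y = (269.08 − 269.12) / (-115 − 0) = +0.0003478
Flow direction (−∇h) has components (+0.002778 E, -0.0003478 N).
Azimuth = atan2(E, N) = atan2(+0.002778, -0.0003478) = 97.1° ≈ 097°.

097°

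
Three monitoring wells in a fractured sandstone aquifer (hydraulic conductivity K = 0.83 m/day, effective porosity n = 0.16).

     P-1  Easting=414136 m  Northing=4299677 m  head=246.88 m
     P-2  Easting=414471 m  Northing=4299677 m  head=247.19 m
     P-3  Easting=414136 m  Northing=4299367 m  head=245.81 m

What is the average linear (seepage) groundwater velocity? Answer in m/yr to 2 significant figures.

∂h/∂x = (247.19 − 246.88) / (414471 − 414136) = +0.0009254
∂h/∂y = (245.81 − 246.88) / (4299367 − 4299677) = +0.003452
|∇h| = √(0.0009254² + 0.003452²) = 0.003574
Seepage velocity v = K·i/n = 0.83 × 0.003574 / 0.16 = 0.01854 m/day = 6.772 m/yr.

6.8 m/yr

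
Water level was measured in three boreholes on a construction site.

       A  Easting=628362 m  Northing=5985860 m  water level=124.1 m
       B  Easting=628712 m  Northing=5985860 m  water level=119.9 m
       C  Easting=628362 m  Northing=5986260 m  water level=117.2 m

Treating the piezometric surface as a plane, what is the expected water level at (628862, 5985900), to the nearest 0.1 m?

∂h/∂x = (119.9 − 124.1) / (628712 − 628362) = -0.01200
∂h/∂y = (117.2 − 124.1) / (5986260 − 5985860) = -0.01725
h(628862, 5985900) = 124.1 + (-0.01200)·(500) + (-0.01725)·(40) = 124.1 -6.000 -0.690 = 117.410 m.

117.4 m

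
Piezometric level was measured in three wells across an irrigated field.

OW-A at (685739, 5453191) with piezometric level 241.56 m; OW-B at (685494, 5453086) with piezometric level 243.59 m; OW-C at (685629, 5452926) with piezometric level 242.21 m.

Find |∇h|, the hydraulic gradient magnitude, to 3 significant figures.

Taking OW-A as reference: OW-B−OW-A = (-245, -105, +2.03); OW-C−OW-A = (-110, -265, +0.65).
Determinant of the coordinate differences = (-245)·(-265) − (-110)·(-105) = 53375.
∂h/∂x = [(+2.03)·(-265) − (+0.65)·(-105)] / 53375 = -0.008800
∂h/∂y = [(-245)·(+0.65) − (-110)·(+2.03)] / 53375 = +0.001200
|∇h| = √(-0.008800² + 0.001200²) = 0.008881

0.00888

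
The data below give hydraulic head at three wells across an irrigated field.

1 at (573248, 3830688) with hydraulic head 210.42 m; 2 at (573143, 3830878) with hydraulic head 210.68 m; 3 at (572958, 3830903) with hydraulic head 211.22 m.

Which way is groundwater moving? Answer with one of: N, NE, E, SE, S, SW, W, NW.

Taking 1 as reference: 2−1 = (-105, 190, +0.26); 3−1 = (-290, 215, +0.80).
Solve a·Δx + b·Δy = Δh: det = (-105)·215 − (-290)·190 = 32525.
∂h/∂x = [(+0.26)·215 − (+0.80)·190] / 32525 = -0.002955
∂h/∂y = [(-105)·(+0.80) − (-290)·(+0.26)] / 32525 = -0.0002644
Flow = −∇h = (+0.002955 east, +0.0002644 north), which points east.

E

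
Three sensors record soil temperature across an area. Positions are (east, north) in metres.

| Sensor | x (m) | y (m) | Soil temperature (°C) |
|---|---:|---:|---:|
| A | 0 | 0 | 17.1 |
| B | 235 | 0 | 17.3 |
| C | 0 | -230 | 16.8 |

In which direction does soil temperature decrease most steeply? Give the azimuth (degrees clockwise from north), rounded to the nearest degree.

∂T/∂x = (17.3 − 17.1) / (235 − 0) = +0.0008511
∂T/∂y = (16.8 − 17.1) / (-230 − 0) = +0.001304
Steepest decrease is along −∇f: components (-0.0008511 E, -0.001304 N).
Azimuth = atan2(-0.0008511, -0.001304) = 213.1° ≈ 213°.

213°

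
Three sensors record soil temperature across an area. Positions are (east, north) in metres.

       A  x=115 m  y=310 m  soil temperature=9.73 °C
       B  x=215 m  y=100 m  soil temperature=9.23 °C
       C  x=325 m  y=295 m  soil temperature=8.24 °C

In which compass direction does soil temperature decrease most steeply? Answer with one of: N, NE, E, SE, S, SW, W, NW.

E

Taking A as reference: B−A = (100, -210, -0.50); C−A = (210, -15, -1.49).
Solve a·Δx + b·Δy = ΔT: det = 100·(-15) − 210·(-210) = 42600.
∂T/∂x = [(-0.50)·(-15) − (-1.49)·(-210)] / 42600 = -0.007169
∂T/∂y = [100·(-1.49) − 210·(-0.50)] / 42600 = -0.001033
Steepest decrease is along −∇f = (+0.007169 E, +0.001033 N) → east.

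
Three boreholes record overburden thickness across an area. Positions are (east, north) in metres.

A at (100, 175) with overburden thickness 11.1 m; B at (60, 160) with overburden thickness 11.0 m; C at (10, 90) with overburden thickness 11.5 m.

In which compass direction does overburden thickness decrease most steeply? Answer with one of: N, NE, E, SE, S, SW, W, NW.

NW

Taking A as reference: B−A = (-40, -15, -0.1); C−A = (-90, -85, +0.4).
Solve a·Δx + b·Δy = Δd: det = (-40)·(-85) − (-90)·(-15) = 2050.
∂d/∂x = [(-0.1)·(-85) − (+0.4)·(-15)] / 2050 = +0.007073
∂d/∂y = [(-40)·(+0.4) − (-90)·(-0.1)] / 2050 = -0.01220
Steepest decrease is along −∇f = (-0.007073 E, +0.01220 N) → northwest.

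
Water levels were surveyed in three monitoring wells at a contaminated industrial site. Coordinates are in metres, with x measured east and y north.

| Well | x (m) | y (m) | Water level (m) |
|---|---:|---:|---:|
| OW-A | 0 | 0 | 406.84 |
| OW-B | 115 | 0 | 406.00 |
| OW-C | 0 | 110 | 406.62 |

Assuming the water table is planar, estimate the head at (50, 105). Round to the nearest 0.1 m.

406.3 m

∂h/∂x = (406.00 − 406.84) / (115 − 0) = -0.007304
∂h/∂y = (406.62 − 406.84) / (110 − 0) = -0.002000
h(50, 105) = 406.84 + (-0.007304)·(50) + (-0.002000)·(105) = 406.84 -0.365 -0.210 = 406.265 m.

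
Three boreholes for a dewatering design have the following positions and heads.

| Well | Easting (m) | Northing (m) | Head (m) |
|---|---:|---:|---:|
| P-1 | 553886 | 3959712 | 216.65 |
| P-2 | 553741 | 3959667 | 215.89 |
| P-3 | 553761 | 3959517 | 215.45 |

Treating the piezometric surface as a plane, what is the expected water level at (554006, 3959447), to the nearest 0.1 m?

216.2 m

Taking P-1 as reference: P-2−P-1 = (-145, -45, -0.76); P-3−P-1 = (-125, -195, -1.20).
Solve a·Δx + b·Δy = Δh: det = (-145)·(-195) − (-125)·(-45) = 22650.
∂h/∂x = [(-0.76)·(-195) − (-1.20)·(-45)] / 22650 = +0.004159
∂h/∂y = [(-145)·(-1.20) − (-125)·(-0.76)] / 22650 = +0.003488
h(554006, 3959447) = 216.65 + (+0.004159)·(120) + (+0.003488)·(-265) = 216.65 +0.499 -0.924 = 216.225 m.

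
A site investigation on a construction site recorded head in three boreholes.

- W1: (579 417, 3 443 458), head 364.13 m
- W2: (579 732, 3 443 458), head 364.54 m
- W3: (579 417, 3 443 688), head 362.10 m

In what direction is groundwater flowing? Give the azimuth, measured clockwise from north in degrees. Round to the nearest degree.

∂h/∂x = (364.54 − 364.13) / (579732 − 579417) = +0.001302
∂h/∂y = (362.10 − 364.13) / (3443688 − 3443458) = -0.008826
Flow direction (−∇h) has components (-0.001302 E, +0.008826 N).
Azimuth = atan2(E, N) = atan2(-0.001302, +0.008826) = 351.6° ≈ 352°.

352°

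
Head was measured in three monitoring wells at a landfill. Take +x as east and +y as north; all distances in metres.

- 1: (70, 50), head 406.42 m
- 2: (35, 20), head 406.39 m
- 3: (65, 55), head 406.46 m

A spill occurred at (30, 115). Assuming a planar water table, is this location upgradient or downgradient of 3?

Differences from 1: to 2 (Δx, Δy, Δh) = (-35, -30, -0.03); to 3 = (-5, 5, +0.04).
Solve a·Δx + b·Δy = Δh: det = (-35)·5 − (-5)·(-30) = -325.
∂h/∂x = [(-0.03)·5 − (+0.04)·(-30)] / -325 = -0.003231
∂h/∂y = [(-35)·(+0.04) − (-5)·(-0.03)] / -325 = +0.004769
Head at (30, 115) = 406.42 + (-0.003231)·(-40) + (+0.004769)·(65) = 406.86 m.
That is higher than the 406.46 m at 3, so the point is upgradient.

upgradient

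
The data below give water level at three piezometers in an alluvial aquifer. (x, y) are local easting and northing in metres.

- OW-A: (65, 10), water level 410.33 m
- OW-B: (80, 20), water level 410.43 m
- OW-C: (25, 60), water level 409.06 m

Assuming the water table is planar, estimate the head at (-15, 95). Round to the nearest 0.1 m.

408.0 m

With h = a·x + b·y + c and OW-A as origin, the differences give:
  15·a + 10·b = +0.10
  (-40)·a + 50·b = -1.27
Eliminate b (×50 and ×10, subtract): 1150·a = 17.700 → a = ∂h/∂x = +0.01539
Back-substitute: b = ∂h/∂y = -0.01309.
h(-15, 95) = 410.33 + (+0.01539)·(-80) + (-0.01309)·(85) = 410.33 -1.231 -1.112 = 407.986 m.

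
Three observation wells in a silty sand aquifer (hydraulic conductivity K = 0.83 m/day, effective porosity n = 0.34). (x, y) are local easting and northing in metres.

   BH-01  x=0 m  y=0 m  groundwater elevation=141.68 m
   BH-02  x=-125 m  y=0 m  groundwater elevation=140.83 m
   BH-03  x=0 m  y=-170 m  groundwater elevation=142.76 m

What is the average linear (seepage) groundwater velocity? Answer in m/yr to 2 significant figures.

∂h/∂x = (140.83 − 141.68) / (-125 − 0) = +0.006800
∂h/∂y = (142.76 − 141.68) / (-170 − 0) = -0.006353
|∇h| = √(0.006800² + -0.006353²) = 0.009306
Seepage velocity v = K·i/n = 0.83 × 0.009306 / 0.34 = 0.02272 m/day = 8.298 m/yr.

8.3 m/yr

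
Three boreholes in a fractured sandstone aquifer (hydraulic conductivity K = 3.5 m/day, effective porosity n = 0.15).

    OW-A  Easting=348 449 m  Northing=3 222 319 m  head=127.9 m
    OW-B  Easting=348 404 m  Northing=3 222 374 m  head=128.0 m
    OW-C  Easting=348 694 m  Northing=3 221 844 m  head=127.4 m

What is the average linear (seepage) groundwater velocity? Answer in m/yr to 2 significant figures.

22 m/yr

Taking OW-A as reference: OW-B−OW-A = (-45, 55, +0.1); OW-C−OW-A = (245, -475, -0.5).
Solve a·Δx + b·Δy = Δh: det = (-45)·(-475) − 245·55 = 7900.
∂h/∂x = [(+0.1)·(-475) − (-0.5)·55] / 7900 = -0.002532
∂h/∂y = [(-45)·(-0.5) − 245·(+0.1)] / 7900 = -0.0002532
|∇h| = √(-0.002532² + -0.0002532²) = 0.002545
Seepage velocity v = K·i/n = 3.5 × 0.002545 / 0.15 = 0.05938 m/day = 21.69 m/yr.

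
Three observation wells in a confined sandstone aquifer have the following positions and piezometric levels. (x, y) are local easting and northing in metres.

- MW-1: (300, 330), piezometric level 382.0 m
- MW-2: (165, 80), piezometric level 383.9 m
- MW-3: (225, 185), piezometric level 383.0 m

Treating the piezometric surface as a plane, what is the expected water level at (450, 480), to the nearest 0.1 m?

With h = a·x + b·y + c and MW-1 as origin, the differences give:
  (-135)·a + (-250)·b = +1.9
  (-75)·a + (-145)·b = +1.0
Eliminate b (×(-145) and ×(-250), subtract): 825·a = -25.50 → a = ∂h/∂x = -0.03091
Back-substitute: b = ∂h/∂y = +0.009091.
h(450, 480) = 382.0 + (-0.03091)·(150) + (+0.009091)·(150) = 382.0 -4.636 +1.364 = 378.727 m.

378.7 m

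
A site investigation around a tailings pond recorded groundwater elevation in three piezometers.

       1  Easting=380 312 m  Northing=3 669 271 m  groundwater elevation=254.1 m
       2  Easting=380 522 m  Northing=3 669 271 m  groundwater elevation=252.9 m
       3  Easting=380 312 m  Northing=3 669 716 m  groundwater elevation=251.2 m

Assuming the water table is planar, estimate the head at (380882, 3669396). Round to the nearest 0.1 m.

250.0 m

∂h/∂x = (252.9 − 254.1) / (380522 − 380312) = -0.005714
∂h/∂y = (251.2 − 254.1) / (3669716 − 3669271) = -0.006517
h(380882, 3669396) = 254.1 + (-0.005714)·(570) + (-0.006517)·(125) = 254.1 -3.257 -0.815 = 250.028 m.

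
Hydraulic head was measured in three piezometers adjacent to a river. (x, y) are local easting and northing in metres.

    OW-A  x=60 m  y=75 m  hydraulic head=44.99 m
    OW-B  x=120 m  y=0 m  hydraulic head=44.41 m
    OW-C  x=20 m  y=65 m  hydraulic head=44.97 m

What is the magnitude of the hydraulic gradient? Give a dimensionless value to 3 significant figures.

0.00688

With h = a·x + b·y + c and OW-A as origin, the differences give:
  60·a + (-75)·b = -0.58
  (-40)·a + (-10)·b = -0.02
Eliminate b (×(-10) and ×(-75), subtract): -3600·a = 4.300 → a = ∂h/∂x = -0.001194
Back-substitute: b = ∂h/∂y = +0.006778.
|∇h| = √(-0.001194² + 0.006778²) = 0.006882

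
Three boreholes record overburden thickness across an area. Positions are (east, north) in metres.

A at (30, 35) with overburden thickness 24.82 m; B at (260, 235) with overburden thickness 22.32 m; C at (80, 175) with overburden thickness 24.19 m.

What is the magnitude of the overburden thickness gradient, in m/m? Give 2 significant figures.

With d = a·x + b·y + c and A as origin, the differences give:
  230·a + 200·b = -2.50
  50·a + 140·b = -0.63
Eliminate b (×140 and ×200, subtract): 22200·a = -224.000 → a = ∂d/∂x = -0.01009
Back-substitute: b = ∂d/∂y = -0.0008964.
|∇f| = √(-0.01009² + -0.0008964²) = 0.01013 m/m

0.010 m/m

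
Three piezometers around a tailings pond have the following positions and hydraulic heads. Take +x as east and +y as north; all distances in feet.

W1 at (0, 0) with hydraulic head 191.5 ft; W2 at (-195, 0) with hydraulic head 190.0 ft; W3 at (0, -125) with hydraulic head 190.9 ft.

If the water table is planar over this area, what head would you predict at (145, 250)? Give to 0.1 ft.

∂h/∂x = (190.0 − 191.5) / (-195 − 0) = +0.007692
∂h/∂y = (190.9 − 191.5) / (-125 − 0) = +0.004800
h(145, 250) = 191.5 + (+0.007692)·(145) + (+0.004800)·(250) = 191.5 +1.115 +1.200 = 193.815 ft.

193.8 ft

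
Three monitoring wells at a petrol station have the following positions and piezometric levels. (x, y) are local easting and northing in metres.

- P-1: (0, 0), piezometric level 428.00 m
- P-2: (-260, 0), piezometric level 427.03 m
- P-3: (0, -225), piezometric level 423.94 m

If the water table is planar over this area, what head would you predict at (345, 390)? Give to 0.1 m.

436.3 m

∂h/∂x = (427.03 − 428.00) / (-260 − 0) = +0.003731
∂h/∂y = (423.94 − 428.00) / (-225 − 0) = +0.01804
h(345, 390) = 428.00 + (+0.003731)·(345) + (+0.01804)·(390) = 428.00 +1.287 +7.037 = 436.324 m.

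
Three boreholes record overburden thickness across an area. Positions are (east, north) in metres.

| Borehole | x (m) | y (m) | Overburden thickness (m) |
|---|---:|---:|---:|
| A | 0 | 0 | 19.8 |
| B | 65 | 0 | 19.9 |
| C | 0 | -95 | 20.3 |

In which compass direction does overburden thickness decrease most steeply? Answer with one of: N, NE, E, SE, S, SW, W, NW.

∂d/∂x = (19.9 − 19.8) / (65 − 0) = +0.001538
∂d/∂y = (20.3 − 19.8) / (-95 − 0) = -0.005263
Steepest decrease is along −∇f = (-0.001538 E, +0.005263 N) → north.

N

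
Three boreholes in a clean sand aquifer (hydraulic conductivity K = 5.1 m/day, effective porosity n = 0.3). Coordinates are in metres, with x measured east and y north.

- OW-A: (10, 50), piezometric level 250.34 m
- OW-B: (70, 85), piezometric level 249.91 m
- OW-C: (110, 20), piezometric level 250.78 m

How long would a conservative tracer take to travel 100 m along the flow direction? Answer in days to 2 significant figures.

With h = a·x + b·y + c and OW-A as origin, the differences give:
  60·a + 35·b = -0.43
  100·a + (-30)·b = +0.44
Eliminate b (×(-30) and ×35, subtract): -5300·a = -2.500 → a = ∂h/∂x = +0.0004717
Back-substitute: b = ∂h/∂y = -0.01309.
|∇h| = √(0.0004717² + -0.01309²) = 0.0131
Seepage velocity v = K·i/n = 5.1 × 0.0131 / 0.3 = 0.2227 m/day.
t = 100 / 0.2227 = 449 days.

450 days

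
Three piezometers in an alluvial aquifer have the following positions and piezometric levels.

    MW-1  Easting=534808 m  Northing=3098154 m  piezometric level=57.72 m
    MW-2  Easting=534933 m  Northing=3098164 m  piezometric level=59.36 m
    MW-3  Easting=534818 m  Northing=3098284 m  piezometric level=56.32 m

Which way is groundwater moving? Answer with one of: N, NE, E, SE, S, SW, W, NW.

Taking MW-1 as reference: MW-2−MW-1 = (125, 10, +1.64); MW-3−MW-1 = (10, 130, -1.40).
Solve a·Δx + b·Δy = Δh: det = 125·130 − 10·10 = 16150.
∂h/∂x = [(+1.64)·130 − (-1.40)·10] / 16150 = +0.01407
∂h/∂y = [125·(-1.40) − 10·(+1.64)] / 16150 = -0.01185
Flow = −∇h = (-0.01407 east, +0.01185 north), which points northwest.

NW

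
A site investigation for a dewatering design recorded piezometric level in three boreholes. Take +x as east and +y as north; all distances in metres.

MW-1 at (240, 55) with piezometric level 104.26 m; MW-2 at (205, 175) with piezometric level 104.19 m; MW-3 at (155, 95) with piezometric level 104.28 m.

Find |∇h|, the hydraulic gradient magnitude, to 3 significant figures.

0.000959

Differences from MW-1: to MW-2 (Δx, Δy, Δh) = (-35, 120, -0.07); to MW-3 = (-85, 40, +0.02).
Solve a·Δx + b·Δy = Δh: det = (-35)·40 − (-85)·120 = 8800.
∂h/∂x = [(-0.07)·40 − (+0.02)·120] / 8800 = -0.0005909
∂h/∂y = [(-35)·(+0.02) − (-85)·(-0.07)] / 8800 = -0.0007557
|∇h| = √(-0.0005909² + -0.0007557²) = 0.0009593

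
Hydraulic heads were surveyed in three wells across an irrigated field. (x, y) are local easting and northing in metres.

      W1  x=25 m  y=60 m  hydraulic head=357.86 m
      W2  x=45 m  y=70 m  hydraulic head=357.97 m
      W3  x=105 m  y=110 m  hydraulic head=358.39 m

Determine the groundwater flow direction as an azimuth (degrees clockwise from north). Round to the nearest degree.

Taking W1 as reference: W2−W1 = (20, 10, +0.11); W3−W1 = (80, 50, +0.53).
Determinant of the coordinate differences = 20·50 − 80·10 = 200.
∂h/∂x = [(+0.11)·50 − (+0.53)·10] / 200 = +0.001000
∂h/∂y = [20·(+0.53) − 80·(+0.11)] / 200 = +0.009000
Flow direction (−∇h) has components (-0.001000 E, -0.009000 N).
Azimuth = atan2(E, N) = atan2(-0.001000, -0.009000) = 186.3° ≈ 186°.

186°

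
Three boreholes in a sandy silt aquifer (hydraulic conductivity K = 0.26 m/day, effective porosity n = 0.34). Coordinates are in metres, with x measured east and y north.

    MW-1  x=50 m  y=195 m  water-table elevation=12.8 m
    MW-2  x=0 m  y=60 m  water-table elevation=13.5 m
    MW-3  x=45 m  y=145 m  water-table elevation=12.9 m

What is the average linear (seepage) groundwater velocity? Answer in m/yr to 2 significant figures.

With h = a·x + b·y + c and MW-1 as origin, the differences give:
  (-50)·a + (-135)·b = +0.7
  (-5)·a + (-50)·b = +0.1
Eliminate b (×(-50) and ×(-135), subtract): 1825·a = -21.50 → a = ∂h/∂x = -0.01178
Back-substitute: b = ∂h/∂y = -0.0008219.
|∇h| = √(-0.01178² + -0.0008219²) = 0.01181
Seepage velocity v = K·i/n = 0.26 × 0.01181 / 0.34 = 0.009031 m/day = 3.299 m/yr.

3.3 m/yr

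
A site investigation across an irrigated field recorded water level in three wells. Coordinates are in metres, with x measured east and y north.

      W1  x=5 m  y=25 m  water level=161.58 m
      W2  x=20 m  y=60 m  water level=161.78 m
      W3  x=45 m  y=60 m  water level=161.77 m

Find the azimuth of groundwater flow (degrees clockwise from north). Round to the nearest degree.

176°

Differences from W1: to W2 (Δx, Δy, Δh) = (15, 35, +0.20); to W3 = (40, 35, +0.19).
Solve a·Δx + b·Δy = Δh: det = 15·35 − 40·35 = -875.
∂h/∂x = [(+0.20)·35 − (+0.19)·35] / -875 = -0.0004000
∂h/∂y = [15·(+0.19) − 40·(+0.20)] / -875 = +0.005886
Flow direction (−∇h) has components (+0.0004000 E, -0.005886 N).
Azimuth = atan2(E, N) = atan2(+0.0004000, -0.005886) = 176.1° ≈ 176°.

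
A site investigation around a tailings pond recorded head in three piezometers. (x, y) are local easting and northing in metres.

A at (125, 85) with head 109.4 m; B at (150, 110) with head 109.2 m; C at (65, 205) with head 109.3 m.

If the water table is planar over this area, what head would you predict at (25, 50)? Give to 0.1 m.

With h = a·x + b·y + c and A as origin, the differences give:
  25·a + 25·b = -0.2
  (-60)·a + 120·b = -0.1
Eliminate b (×120 and ×25, subtract): 4500·a = -21.50 → a = ∂h/∂x = -0.004778
Back-substitute: b = ∂h/∂y = -0.003222.
h(25, 50) = 109.4 + (-0.004778)·(-100) + (-0.003222)·(-35) = 109.4 +0.478 +0.113 = 109.991 m.

110.0 m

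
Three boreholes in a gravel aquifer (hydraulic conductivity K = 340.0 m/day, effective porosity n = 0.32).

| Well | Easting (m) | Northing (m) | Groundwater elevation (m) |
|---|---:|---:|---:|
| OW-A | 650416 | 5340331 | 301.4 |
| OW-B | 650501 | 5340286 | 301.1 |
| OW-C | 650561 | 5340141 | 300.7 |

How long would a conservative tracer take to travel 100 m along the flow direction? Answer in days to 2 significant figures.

Differences from OW-A: to OW-B (Δx, Δy, Δh) = (85, -45, -0.3); to OW-C = (145, -190, -0.7).
Determinant of the coordinate differences = 85·(-190) − 145·(-45) = -9625.
∂h/∂x = [(-0.3)·(-190) − (-0.7)·(-45)] / -9625 = -0.002649
∂h/∂y = [85·(-0.7) − 145·(-0.3)] / -9625 = +0.001662
|∇h| = √(-0.002649² + 0.001662²) = 0.003127
Seepage velocity v = K·i/n = 340.0 × 0.003127 / 0.32 = 3.322 m/day.
t = 100 / 3.322 = 30.1 days.

30 days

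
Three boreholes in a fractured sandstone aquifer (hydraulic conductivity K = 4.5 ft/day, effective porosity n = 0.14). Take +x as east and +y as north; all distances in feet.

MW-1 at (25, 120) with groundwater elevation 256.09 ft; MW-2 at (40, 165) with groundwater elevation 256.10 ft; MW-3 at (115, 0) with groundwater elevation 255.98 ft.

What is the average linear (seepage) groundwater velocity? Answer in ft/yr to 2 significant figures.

Taking MW-1 as reference: MW-2−MW-1 = (15, 45, +0.01); MW-3−MW-1 = (90, -120, -0.11).
Determinant of the coordinate differences = 15·(-120) − 90·45 = -5850.
∂h/∂x = [(+0.01)·(-120) − (-0.11)·45] / -5850 = -0.0006410
∂h/∂y = [15·(-0.11) − 90·(+0.01)] / -5850 = +0.0004359
|∇h| = √(-0.0006410² + 0.0004359²) = 0.0007752
Seepage velocity v = K·i/n = 4.5 × 0.0007752 / 0.14 = 0.02492 ft/day = 9.102 ft/yr.

9.1 ft/yr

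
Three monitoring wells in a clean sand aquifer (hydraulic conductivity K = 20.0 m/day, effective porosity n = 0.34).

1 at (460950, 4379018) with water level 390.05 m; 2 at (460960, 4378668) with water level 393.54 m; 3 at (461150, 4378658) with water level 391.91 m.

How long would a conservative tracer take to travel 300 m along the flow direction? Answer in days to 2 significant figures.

Three-point gradient (reference 1): Δ to 2 = (10, -350, +3.49), Δ to 3 = (200, -360, +1.86).
∂h/∂x = -0.009117, ∂h/∂y = -0.01023 (det = 66400).
|∇h| = √(-0.009117² + -0.01023²) = 0.0137
Seepage velocity v = K·i/n = 20.0 × 0.0137 / 0.34 = 0.8059 m/day.
t = 300 / 0.8059 = 372.3 days.

370 days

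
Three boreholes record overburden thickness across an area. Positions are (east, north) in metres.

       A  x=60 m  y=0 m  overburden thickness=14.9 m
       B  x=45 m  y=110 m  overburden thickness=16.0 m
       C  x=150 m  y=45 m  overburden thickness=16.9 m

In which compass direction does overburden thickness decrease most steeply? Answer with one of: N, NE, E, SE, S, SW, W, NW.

Taking A as reference: B−A = (-15, 110, +1.1); C−A = (90, 45, +2.0).
Determinant of the coordinate differences = (-15)·45 − 90·110 = -10575.
∂d/∂x = [(+1.1)·45 − (+2.0)·110] / -10575 = +0.01612
∂d/∂y = [(-15)·(+2.0) − 90·(+1.1)] / -10575 = +0.01220
Steepest decrease is along −∇f = (-0.01612 E, -0.01220 N) → southwest.

SW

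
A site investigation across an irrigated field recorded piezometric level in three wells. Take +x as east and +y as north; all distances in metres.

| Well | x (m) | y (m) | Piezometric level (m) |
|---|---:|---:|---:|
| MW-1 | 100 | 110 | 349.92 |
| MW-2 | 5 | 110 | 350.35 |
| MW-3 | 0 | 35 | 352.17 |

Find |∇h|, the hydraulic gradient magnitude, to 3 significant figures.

Taking MW-1 as reference: MW-2−MW-1 = (-95, 0, +0.43); MW-3−MW-1 = (-100, -75, +2.25).
Determinant of the coordinate differences = (-95)·(-75) − (-100)·0 = 7125.
∂h/∂x = [(+0.43)·(-75) − (+2.25)·0] / 7125 = -0.004526
∂h/∂y = [(-95)·(+2.25) − (-100)·(+0.43)] / 7125 = -0.02396
|∇h| = √(-0.004526² + -0.02396²) = 0.02438

0.0244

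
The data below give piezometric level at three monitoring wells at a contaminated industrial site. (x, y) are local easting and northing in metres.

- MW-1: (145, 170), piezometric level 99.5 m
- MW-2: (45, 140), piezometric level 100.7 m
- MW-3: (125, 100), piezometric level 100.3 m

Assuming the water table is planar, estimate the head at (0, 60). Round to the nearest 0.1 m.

Differences from MW-1: to MW-2 (Δx, Δy, Δh) = (-100, -30, +1.2); to MW-3 = (-20, -70, +0.8).
Determinant of the coordinate differences = (-100)·(-70) − (-20)·(-30) = 6400.
∂h/∂x = [(+1.2)·(-70) − (+0.8)·(-30)] / 6400 = -0.009375
∂h/∂y = [(-100)·(+0.8) − (-20)·(+1.2)] / 6400 = -0.008750
h(0, 60) = 99.5 + (-0.009375)·(-145) + (-0.008750)·(-110) = 99.5 +1.359 +0.962 = 101.822 m.

101.8 m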